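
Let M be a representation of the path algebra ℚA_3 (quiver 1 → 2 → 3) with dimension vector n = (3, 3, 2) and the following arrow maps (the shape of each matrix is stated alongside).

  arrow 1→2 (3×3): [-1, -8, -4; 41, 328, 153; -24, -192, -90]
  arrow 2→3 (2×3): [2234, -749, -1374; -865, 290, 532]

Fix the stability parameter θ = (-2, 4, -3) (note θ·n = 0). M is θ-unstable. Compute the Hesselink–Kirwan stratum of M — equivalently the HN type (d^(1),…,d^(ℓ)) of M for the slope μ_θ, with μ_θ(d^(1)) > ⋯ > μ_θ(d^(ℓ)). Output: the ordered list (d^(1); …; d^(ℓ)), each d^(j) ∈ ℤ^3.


Interval decomposition of M: I[1,1], I[1,3]^2, I[2,2].
HN type (ℓ=3): μ^(1)=4; μ^(2)=1/2; μ^(3)=-2

((0, 1, 0); (0, 2, 2); (3, 0, 0))


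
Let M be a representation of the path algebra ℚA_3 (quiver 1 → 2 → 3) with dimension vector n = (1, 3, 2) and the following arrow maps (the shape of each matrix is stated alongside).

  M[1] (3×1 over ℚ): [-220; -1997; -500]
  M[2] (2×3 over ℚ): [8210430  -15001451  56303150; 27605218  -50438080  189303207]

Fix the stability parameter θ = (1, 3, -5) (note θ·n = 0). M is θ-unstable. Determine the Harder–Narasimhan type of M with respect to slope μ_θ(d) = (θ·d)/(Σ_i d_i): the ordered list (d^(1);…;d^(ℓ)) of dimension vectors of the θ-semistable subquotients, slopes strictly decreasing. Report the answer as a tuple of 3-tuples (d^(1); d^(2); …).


Barcode: M ≅ I[1,3], I[2,2], I[2,3]. HN layers by μ_θ (3 steps, strictly decreasing):
  μ^(1)=3; μ^(2)=-1/3; μ^(3)=-1

((0, 1, 0); (1, 1, 1); (0, 1, 1))


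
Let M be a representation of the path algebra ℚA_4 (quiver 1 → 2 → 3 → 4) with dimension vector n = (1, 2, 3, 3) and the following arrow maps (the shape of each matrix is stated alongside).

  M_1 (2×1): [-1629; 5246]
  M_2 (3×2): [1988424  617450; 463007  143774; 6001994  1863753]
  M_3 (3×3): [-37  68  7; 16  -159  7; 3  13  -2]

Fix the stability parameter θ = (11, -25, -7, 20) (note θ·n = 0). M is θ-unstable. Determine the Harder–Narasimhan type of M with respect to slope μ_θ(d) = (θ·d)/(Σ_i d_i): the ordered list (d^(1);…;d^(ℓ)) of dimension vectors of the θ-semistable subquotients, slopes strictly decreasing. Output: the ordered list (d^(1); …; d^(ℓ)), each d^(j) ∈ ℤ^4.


Barcode: M ≅ I[1,4], I[2,4], I[3,3], I[4,4]. HN layers by μ_θ (3 steps, strictly decreasing):
  μ^(1)=20; μ^(2)=-7; μ^(3)=-25

((0, 0, 0, 3); (1, 1, 3, 0); (0, 1, 0, 0))


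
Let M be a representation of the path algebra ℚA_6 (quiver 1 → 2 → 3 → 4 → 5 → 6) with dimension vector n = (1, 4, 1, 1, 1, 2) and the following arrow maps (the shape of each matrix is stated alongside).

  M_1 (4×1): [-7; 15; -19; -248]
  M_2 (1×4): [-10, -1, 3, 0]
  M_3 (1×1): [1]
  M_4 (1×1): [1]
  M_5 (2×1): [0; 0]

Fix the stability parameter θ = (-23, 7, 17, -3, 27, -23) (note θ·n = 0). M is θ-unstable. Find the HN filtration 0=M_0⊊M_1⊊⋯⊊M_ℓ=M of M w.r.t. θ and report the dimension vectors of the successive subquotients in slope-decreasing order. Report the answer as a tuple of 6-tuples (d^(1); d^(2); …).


Barcode: M ≅ I[1,5], I[2,2]^3, I[6,6]^2. HN layers by μ_θ (3 steps, strictly decreasing):
  μ^(1)=27; μ^(2)=7; μ^(3)=-23

((0, 0, 0, 0, 1, 0); (0, 4, 1, 1, 0, 0); (1, 0, 0, 0, 0, 2))


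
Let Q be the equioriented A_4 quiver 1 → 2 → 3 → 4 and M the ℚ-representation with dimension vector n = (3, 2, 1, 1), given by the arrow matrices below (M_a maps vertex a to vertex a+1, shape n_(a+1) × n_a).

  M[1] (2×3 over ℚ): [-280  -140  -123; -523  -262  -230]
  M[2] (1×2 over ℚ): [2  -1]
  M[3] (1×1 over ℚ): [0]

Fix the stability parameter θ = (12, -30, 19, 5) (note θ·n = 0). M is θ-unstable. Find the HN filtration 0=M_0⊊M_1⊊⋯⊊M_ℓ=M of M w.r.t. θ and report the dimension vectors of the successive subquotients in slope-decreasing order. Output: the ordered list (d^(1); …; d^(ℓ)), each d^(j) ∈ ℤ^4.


Barcode: M ≅ I[1,1], I[1,2], I[1,3], I[4,4]. HN layers by μ_θ (4 steps, strictly decreasing):
  μ^(1)=19; μ^(2)=12; μ^(3)=5; μ^(4)=-9

((0, 0, 1, 0); (1, 0, 0, 0); (0, 0, 0, 1); (2, 2, 0, 0))


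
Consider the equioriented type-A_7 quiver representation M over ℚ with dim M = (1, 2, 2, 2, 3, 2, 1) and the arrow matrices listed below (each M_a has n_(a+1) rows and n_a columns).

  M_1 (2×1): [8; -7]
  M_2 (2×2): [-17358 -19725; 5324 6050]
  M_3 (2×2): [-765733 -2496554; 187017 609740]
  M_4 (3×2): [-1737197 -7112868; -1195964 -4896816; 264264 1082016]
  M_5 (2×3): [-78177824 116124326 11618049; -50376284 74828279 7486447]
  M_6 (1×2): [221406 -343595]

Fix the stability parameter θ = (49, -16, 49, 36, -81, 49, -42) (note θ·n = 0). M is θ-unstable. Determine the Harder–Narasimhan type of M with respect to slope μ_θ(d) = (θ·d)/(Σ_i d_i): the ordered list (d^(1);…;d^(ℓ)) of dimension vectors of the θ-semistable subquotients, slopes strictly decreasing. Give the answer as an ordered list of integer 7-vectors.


Barcode: M ≅ I[1,5], I[2,2], I[3,4], I[5,6], I[5,7]. HN layers by μ_θ (6 steps, strictly decreasing):
  μ^(1)=49; μ^(2)=85/2; μ^(3)=37/5; μ^(4)=7/2; μ^(5)=-16; μ^(6)=-81

((0, 0, 0, 0, 0, 1, 0); (0, 0, 1, 1, 0, 0, 0); (1, 1, 1, 1, 1, 0, 0); (0, 0, 0, 0, 0, 1, 1); (0, 1, 0, 0, 0, 0, 0); (0, 0, 0, 0, 2, 0, 0))


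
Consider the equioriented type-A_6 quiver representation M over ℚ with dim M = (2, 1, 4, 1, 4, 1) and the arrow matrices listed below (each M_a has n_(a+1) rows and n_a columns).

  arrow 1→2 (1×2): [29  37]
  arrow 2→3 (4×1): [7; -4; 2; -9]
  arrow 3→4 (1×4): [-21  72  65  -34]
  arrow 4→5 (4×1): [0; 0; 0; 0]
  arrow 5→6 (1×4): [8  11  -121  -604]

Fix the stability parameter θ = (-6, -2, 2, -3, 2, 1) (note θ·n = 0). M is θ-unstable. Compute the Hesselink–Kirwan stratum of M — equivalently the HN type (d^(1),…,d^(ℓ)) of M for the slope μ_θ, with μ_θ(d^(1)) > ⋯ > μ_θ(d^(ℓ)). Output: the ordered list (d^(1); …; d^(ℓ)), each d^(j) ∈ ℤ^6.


Interval decomposition of M: I[1,1], I[1,4], I[3,3]^3, I[5,5]^3, I[5,6].
HN type (ℓ=5): μ^(1)=2; μ^(2)=3/2; μ^(3)=-1/2; μ^(4)=-2; μ^(5)=-6

((0, 0, 3, 0, 3, 0); (0, 0, 0, 0, 1, 1); (0, 0, 1, 1, 0, 0); (0, 1, 0, 0, 0, 0); (2, 0, 0, 0, 0, 0))


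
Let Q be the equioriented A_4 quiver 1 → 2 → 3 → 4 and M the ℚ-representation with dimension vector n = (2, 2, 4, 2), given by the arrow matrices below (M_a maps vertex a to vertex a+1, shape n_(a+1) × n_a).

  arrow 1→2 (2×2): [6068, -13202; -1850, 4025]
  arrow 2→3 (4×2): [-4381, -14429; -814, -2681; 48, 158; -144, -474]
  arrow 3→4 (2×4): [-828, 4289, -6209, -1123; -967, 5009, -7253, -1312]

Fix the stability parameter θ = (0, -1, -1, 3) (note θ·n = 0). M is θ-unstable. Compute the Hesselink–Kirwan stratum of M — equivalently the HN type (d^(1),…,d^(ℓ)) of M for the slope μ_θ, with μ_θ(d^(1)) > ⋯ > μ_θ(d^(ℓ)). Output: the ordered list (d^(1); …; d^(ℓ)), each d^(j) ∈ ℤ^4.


Via rank(M_{q-1}∘⋯∘M_p): M ≅ I[1,1], I[1,4], I[2,4], I[3,3]^2.
μ_θ-semistable layers: μ^(1)=3; μ^(2)=0; μ^(3)=-2/3; μ^(4)=-1

((0, 0, 0, 2); (1, 0, 0, 0); (1, 1, 1, 0); (0, 1, 3, 0))


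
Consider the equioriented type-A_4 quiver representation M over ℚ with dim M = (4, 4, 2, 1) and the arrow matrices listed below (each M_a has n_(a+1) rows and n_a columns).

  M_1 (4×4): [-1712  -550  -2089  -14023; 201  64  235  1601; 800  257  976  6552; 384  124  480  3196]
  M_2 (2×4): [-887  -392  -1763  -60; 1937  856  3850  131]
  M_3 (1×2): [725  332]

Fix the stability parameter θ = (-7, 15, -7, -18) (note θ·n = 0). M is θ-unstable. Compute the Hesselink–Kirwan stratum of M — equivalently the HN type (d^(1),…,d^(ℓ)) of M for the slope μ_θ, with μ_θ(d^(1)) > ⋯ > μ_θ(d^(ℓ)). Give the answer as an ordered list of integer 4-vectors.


Barcode: M ≅ I[1,2]^2, I[1,3], I[1,4]. HN layers by μ_θ (4 steps, strictly decreasing):
  μ^(1)=15; μ^(2)=4; μ^(3)=-10/3; μ^(4)=-7

((0, 2, 0, 0); (0, 1, 1, 0); (0, 1, 1, 1); (4, 0, 0, 0))


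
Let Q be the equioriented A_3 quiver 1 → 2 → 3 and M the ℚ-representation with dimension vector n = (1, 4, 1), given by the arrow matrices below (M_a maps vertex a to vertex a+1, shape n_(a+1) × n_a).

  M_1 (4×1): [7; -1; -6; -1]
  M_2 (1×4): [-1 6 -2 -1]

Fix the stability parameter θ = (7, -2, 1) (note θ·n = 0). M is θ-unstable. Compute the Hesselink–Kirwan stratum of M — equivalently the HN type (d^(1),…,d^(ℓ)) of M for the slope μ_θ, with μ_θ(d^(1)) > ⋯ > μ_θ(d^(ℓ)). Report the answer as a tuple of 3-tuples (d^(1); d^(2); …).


Barcode: M ≅ I[1,2], I[2,2]^2, I[2,3]. HN layers by μ_θ (3 steps, strictly decreasing):
  μ^(1)=5/2; μ^(2)=1; μ^(3)=-2

((1, 1, 0); (0, 0, 1); (0, 3, 0))


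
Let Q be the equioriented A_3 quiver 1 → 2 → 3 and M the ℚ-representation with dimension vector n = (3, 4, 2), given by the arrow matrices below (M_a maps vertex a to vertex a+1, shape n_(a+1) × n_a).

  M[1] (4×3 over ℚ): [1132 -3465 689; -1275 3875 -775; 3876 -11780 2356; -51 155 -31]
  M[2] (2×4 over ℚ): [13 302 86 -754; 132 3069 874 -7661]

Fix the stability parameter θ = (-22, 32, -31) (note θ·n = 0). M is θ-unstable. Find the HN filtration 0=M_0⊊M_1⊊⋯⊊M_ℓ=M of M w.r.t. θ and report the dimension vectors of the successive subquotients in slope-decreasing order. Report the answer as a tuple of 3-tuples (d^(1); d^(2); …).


Interval decomposition of M: I[1,1], I[1,2], I[1,3], I[2,2], I[2,3].
HN type (ℓ=3): μ^(1)=32; μ^(2)=1/2; μ^(3)=-22

((0, 2, 0); (0, 2, 2); (3, 0, 0))


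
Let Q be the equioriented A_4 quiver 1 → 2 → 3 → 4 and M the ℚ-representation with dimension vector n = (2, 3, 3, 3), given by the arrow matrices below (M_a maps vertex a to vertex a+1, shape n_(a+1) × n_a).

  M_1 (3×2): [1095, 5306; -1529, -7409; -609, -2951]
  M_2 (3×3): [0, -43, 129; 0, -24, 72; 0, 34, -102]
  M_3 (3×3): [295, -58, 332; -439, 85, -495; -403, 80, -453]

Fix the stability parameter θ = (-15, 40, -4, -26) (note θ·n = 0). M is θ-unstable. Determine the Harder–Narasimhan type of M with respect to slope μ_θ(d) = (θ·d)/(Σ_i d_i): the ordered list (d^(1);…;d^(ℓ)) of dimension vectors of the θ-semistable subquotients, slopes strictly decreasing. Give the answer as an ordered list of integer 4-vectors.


Interval decomposition of M: I[1,2], I[1,4], I[2,2], I[3,4]^2.
HN type (ℓ=3): μ^(1)=40; μ^(2)=10/3; μ^(3)=-15

((0, 2, 0, 0); (0, 1, 1, 1); (2, 0, 2, 2))


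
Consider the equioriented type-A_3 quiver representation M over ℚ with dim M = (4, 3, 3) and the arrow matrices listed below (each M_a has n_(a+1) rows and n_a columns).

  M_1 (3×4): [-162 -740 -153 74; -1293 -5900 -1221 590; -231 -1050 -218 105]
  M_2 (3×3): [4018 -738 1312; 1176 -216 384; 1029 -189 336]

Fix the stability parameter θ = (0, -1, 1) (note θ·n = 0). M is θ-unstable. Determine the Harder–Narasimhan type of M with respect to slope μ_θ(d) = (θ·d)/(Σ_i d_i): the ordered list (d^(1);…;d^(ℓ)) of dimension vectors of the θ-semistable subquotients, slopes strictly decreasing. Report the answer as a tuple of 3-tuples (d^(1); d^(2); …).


Barcode: M ≅ I[1,1], I[1,2]^2, I[1,3], I[3,3]^2. HN layers by μ_θ (3 steps, strictly decreasing):
  μ^(1)=1; μ^(2)=0; μ^(3)=-1/2

((0, 0, 3); (1, 0, 0); (3, 3, 0))


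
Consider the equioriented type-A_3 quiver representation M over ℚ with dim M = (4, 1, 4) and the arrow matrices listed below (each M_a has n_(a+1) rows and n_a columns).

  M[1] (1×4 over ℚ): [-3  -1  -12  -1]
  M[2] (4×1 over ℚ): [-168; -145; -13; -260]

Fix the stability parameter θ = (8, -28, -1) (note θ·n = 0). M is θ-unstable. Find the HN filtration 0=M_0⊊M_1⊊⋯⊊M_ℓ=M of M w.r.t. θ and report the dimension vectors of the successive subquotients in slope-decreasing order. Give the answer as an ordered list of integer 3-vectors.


Via rank(M_{q-1}∘⋯∘M_p): M ≅ I[1,1]^3, I[1,3], I[3,3]^3.
μ_θ-semistable layers: μ^(1)=8; μ^(2)=-1; μ^(3)=-10

((3, 0, 0); (0, 0, 4); (1, 1, 0))


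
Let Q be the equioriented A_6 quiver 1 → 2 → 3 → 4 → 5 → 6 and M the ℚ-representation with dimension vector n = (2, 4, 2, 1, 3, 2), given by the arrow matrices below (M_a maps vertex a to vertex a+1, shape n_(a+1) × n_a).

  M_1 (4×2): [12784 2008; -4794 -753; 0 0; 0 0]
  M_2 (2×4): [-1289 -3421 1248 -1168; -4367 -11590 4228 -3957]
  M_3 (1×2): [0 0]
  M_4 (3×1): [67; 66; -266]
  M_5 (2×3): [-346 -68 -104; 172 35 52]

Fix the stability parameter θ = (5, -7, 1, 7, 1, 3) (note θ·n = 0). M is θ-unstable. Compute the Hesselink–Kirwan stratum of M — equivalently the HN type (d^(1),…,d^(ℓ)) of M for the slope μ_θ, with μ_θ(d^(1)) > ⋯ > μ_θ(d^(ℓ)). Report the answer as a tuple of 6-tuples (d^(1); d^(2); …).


Barcode: M ≅ I[1,1], I[1,3], I[2,2]^2, I[2,3], I[4,6], I[5,5], I[5,6]. HN layers by μ_θ (6 steps, strictly decreasing):
  μ^(1)=5; μ^(2)=11/3; μ^(3)=3; μ^(4)=1; μ^(5)=-1; μ^(6)=-7

((1, 0, 0, 0, 0, 0); (0, 0, 0, 1, 1, 1); (0, 0, 0, 0, 0, 1); (0, 0, 2, 0, 2, 0); (1, 1, 0, 0, 0, 0); (0, 3, 0, 0, 0, 0))


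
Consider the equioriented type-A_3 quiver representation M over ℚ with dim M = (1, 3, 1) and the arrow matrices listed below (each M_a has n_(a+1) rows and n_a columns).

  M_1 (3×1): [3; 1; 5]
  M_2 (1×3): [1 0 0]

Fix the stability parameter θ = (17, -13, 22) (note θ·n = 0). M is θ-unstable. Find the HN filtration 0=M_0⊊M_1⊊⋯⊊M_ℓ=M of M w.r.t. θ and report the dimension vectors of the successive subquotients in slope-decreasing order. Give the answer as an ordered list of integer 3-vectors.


Barcode: M ≅ I[1,3], I[2,2]^2. HN layers by μ_θ (3 steps, strictly decreasing):
  μ^(1)=22; μ^(2)=2; μ^(3)=-13

((0, 0, 1); (1, 1, 0); (0, 2, 0))


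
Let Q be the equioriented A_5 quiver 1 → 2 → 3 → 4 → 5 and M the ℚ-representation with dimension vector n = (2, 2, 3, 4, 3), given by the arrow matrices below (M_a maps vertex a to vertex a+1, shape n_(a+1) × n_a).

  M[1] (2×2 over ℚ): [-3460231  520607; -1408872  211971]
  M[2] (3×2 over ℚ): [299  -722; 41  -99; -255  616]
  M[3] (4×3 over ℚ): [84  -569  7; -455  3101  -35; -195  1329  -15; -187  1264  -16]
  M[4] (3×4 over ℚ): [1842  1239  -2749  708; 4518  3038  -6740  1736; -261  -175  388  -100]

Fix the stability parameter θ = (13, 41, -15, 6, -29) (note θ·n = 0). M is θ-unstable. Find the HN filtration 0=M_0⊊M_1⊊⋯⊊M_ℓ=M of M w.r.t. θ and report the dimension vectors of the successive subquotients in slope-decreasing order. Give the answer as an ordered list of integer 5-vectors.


Barcode: M ≅ I[1,4], I[1,5], I[3,3], I[4,4], I[4,5], I[5,5]. HN layers by μ_θ (6 steps, strictly decreasing):
  μ^(1)=45/4; μ^(2)=6; μ^(3)=16/5; μ^(4)=-23/2; μ^(5)=-15; μ^(6)=-29

((1, 1, 1, 1, 0); (0, 0, 0, 1, 0); (1, 1, 1, 1, 1); (0, 0, 0, 1, 1); (0, 0, 1, 0, 0); (0, 0, 0, 0, 1))


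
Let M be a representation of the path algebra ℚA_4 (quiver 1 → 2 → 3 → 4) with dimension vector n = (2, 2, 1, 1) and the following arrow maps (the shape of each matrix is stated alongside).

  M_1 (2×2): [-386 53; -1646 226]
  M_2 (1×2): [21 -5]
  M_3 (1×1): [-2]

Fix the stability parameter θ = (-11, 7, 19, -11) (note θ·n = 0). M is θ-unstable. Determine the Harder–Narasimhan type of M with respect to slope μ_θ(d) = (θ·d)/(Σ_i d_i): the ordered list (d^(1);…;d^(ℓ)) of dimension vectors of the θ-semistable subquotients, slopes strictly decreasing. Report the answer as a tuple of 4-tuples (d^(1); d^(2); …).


Via rank(M_{q-1}∘⋯∘M_p): M ≅ I[1,2], I[1,4].
μ_θ-semistable layers: μ^(1)=7; μ^(2)=5; μ^(3)=-11

((0, 1, 0, 0); (0, 1, 1, 1); (2, 0, 0, 0))


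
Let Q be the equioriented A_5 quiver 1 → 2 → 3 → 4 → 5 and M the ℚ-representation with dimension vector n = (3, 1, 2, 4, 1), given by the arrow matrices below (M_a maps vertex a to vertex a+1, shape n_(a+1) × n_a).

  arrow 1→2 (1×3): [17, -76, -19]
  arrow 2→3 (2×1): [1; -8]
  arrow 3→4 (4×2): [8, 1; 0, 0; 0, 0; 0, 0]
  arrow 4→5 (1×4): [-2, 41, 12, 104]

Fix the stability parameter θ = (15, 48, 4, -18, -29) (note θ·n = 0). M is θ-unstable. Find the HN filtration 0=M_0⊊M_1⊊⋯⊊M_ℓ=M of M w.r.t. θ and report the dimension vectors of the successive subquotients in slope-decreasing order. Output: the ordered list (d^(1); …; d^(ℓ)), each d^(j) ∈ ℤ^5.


Via rank(M_{q-1}∘⋯∘M_p): M ≅ I[1,1]^2, I[1,3], I[3,5], I[4,4]^3.
μ_θ-semistable layers: μ^(1)=26; μ^(2)=15; μ^(3)=-43/3; μ^(4)=-18

((0, 1, 1, 0, 0); (3, 0, 0, 0, 0); (0, 0, 1, 1, 1); (0, 0, 0, 3, 0))


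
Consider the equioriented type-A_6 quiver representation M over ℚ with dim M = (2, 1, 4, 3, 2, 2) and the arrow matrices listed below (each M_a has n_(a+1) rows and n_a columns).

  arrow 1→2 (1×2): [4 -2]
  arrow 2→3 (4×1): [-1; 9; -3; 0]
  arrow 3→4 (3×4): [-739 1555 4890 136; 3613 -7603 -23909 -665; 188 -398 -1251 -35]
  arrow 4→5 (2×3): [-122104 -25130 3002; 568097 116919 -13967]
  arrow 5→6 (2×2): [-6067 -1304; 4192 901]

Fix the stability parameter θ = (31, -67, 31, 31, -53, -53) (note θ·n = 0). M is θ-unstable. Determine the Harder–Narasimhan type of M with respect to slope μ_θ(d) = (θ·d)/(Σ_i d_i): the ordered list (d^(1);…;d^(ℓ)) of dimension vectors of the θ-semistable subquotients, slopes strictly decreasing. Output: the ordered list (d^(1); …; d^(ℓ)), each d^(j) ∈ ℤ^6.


Barcode: M ≅ I[1,1], I[1,4], I[3,3], I[3,6]^2. HN layers by μ_θ (3 steps, strictly decreasing):
  μ^(1)=31; μ^(2)=-11; μ^(3)=-18

((1, 0, 2, 1, 0, 0); (0, 0, 2, 2, 2, 2); (1, 1, 0, 0, 0, 0))


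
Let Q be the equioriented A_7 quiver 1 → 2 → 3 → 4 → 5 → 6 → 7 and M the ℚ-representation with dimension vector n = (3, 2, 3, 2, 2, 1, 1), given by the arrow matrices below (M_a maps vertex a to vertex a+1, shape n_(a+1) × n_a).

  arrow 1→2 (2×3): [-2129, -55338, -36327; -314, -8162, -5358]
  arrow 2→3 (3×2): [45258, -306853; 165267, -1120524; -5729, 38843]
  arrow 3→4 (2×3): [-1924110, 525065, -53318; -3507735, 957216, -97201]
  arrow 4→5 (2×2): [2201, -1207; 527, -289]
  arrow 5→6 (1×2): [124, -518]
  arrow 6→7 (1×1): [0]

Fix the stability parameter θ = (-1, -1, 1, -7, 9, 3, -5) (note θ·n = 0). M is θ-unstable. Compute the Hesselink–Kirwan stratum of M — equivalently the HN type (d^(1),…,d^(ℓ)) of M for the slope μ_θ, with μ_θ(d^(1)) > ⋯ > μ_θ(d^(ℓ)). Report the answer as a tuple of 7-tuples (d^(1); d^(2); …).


Via rank(M_{q-1}∘⋯∘M_p): M ≅ I[1,1], I[1,3], I[1,4], I[3,6], I[5,5], I[7,7].
μ_θ-semistable layers: μ^(1)=9; μ^(2)=6; μ^(3)=1; μ^(4)=-1; μ^(5)=-2; μ^(6)=-3; μ^(7)=-5

((0, 0, 0, 0, 1, 0, 0); (0, 0, 0, 0, 1, 1, 0); (0, 0, 1, 0, 0, 0, 0); (2, 1, 0, 0, 0, 0, 0); (1, 1, 1, 1, 0, 0, 0); (0, 0, 1, 1, 0, 0, 0); (0, 0, 0, 0, 0, 0, 1))


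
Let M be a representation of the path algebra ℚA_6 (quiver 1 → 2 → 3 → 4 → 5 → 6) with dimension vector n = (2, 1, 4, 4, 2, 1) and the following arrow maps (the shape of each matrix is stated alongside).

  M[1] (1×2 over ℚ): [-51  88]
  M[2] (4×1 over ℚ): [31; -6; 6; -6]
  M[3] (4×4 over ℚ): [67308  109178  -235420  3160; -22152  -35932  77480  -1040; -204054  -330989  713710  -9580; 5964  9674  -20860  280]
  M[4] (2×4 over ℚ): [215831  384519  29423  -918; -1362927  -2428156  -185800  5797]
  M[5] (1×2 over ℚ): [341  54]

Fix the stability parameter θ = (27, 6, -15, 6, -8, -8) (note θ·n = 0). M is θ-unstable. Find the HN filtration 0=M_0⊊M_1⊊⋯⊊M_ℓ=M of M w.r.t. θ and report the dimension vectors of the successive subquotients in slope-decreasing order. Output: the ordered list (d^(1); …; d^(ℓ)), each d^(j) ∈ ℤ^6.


Barcode: M ≅ I[1,1], I[1,3], I[3,3]^2, I[3,6], I[4,4]^2, I[4,5]. HN layers by μ_θ (5 steps, strictly decreasing):
  μ^(1)=27; μ^(2)=6; μ^(3)=-1; μ^(4)=-10/3; μ^(5)=-15

((1, 0, 0, 0, 0, 0); (1, 1, 1, 2, 0, 0); (0, 0, 0, 1, 1, 0); (0, 0, 0, 1, 1, 1); (0, 0, 3, 0, 0, 0))


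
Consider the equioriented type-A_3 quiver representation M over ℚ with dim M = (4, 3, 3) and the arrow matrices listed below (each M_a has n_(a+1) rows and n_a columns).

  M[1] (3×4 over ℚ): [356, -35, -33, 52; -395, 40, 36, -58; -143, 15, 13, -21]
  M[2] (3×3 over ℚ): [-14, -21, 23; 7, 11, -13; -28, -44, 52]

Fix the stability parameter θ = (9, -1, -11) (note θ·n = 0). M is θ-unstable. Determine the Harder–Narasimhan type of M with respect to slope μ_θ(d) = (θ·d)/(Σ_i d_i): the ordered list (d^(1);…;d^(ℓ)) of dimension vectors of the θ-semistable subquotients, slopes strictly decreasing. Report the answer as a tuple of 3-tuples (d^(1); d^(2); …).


Via rank(M_{q-1}∘⋯∘M_p): M ≅ I[1,1], I[1,2], I[1,3]^2, I[3,3].
μ_θ-semistable layers: μ^(1)=9; μ^(2)=4; μ^(3)=-1; μ^(4)=-11

((1, 0, 0); (1, 1, 0); (2, 2, 2); (0, 0, 1))


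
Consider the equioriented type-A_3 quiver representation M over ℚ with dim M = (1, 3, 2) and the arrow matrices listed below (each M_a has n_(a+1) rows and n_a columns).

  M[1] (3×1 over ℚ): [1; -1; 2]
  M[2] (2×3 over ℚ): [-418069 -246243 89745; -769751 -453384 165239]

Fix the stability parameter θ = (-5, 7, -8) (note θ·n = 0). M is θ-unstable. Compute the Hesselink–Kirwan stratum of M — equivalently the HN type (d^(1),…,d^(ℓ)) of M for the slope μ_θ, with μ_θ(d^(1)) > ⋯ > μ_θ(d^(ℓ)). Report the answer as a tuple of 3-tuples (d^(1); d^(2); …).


Via rank(M_{q-1}∘⋯∘M_p): M ≅ I[1,3], I[2,2], I[2,3].
μ_θ-semistable layers: μ^(1)=7; μ^(2)=-1/2; μ^(3)=-5

((0, 1, 0); (0, 2, 2); (1, 0, 0))


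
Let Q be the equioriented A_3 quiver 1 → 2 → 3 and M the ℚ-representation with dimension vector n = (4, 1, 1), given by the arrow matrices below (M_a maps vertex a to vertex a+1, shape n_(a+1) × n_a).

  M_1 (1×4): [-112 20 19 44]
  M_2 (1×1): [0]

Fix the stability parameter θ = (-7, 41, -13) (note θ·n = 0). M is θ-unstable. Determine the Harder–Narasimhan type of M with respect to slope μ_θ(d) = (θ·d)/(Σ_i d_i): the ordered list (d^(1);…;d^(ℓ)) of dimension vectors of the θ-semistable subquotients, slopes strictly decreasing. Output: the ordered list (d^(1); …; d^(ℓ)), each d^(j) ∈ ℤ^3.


Barcode: M ≅ I[1,1]^3, I[1,2], I[3,3]. HN layers by μ_θ (3 steps, strictly decreasing):
  μ^(1)=41; μ^(2)=-7; μ^(3)=-13

((0, 1, 0); (4, 0, 0); (0, 0, 1))


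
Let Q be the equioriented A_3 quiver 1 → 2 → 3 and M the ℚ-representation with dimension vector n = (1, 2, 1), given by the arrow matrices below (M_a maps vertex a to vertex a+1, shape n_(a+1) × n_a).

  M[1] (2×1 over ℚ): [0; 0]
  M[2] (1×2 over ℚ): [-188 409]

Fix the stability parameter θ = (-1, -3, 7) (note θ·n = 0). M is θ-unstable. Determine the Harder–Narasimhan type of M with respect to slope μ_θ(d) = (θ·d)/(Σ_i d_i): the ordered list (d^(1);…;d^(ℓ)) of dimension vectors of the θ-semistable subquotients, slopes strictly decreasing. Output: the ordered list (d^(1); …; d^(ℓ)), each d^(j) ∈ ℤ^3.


Via rank(M_{q-1}∘⋯∘M_p): M ≅ I[1,1], I[2,2], I[2,3].
μ_θ-semistable layers: μ^(1)=7; μ^(2)=-1; μ^(3)=-3

((0, 0, 1); (1, 0, 0); (0, 2, 0))


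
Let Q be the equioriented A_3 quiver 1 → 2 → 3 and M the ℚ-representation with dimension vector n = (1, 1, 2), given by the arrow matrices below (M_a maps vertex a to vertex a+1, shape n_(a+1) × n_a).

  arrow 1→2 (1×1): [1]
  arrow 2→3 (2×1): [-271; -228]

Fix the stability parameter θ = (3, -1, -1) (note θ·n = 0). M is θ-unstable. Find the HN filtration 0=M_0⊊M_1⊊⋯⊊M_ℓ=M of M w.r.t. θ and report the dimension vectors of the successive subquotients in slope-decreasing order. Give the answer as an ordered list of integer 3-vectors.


Via rank(M_{q-1}∘⋯∘M_p): M ≅ I[1,3], I[3,3].
μ_θ-semistable layers: μ^(1)=1/3; μ^(2)=-1

((1, 1, 1); (0, 0, 1))


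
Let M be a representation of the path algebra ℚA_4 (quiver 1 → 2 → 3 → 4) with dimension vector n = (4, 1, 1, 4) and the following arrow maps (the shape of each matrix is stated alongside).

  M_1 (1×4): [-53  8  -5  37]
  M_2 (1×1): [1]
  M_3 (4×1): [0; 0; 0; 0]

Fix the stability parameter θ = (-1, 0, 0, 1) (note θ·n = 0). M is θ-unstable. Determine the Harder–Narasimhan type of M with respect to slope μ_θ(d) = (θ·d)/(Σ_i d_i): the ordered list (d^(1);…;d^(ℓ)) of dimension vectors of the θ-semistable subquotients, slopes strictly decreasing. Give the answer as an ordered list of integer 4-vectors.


Barcode: M ≅ I[1,1]^3, I[1,3], I[4,4]^4. HN layers by μ_θ (3 steps, strictly decreasing):
  μ^(1)=1; μ^(2)=0; μ^(3)=-1

((0, 0, 0, 4); (0, 1, 1, 0); (4, 0, 0, 0))


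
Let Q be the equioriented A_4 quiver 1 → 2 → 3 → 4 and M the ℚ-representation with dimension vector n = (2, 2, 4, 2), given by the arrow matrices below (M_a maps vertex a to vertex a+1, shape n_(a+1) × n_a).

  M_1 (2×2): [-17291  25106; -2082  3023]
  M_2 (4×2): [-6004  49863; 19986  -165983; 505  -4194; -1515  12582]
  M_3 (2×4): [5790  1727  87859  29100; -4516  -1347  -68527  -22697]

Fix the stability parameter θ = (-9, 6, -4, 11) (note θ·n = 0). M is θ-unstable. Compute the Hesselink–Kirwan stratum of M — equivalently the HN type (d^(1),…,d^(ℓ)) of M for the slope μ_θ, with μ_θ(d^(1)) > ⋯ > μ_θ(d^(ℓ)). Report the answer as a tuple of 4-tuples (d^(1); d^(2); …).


Barcode: M ≅ I[1,4]^2, I[3,3]^2. HN layers by μ_θ (4 steps, strictly decreasing):
  μ^(1)=11; μ^(2)=1; μ^(3)=-4; μ^(4)=-9

((0, 0, 0, 2); (0, 2, 2, 0); (0, 0, 2, 0); (2, 0, 0, 0))


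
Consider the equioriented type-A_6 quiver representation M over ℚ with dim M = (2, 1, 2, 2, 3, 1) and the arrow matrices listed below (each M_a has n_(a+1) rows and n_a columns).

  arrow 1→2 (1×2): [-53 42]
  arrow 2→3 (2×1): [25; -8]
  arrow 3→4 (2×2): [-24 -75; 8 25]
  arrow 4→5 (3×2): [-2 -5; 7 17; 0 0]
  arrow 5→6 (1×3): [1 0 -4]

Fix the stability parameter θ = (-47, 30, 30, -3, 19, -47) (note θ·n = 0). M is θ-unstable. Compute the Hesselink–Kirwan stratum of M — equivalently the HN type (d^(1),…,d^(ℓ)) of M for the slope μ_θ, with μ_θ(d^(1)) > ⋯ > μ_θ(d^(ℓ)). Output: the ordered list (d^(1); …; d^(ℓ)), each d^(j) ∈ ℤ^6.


Interval decomposition of M: I[1,1], I[1,3], I[3,6], I[4,5], I[5,5].
HN type (ℓ=5): μ^(1)=30; μ^(2)=19; μ^(3)=-1/4; μ^(4)=-3; μ^(5)=-47

((0, 1, 1, 0, 0, 0); (0, 0, 0, 0, 2, 0); (0, 0, 1, 1, 1, 1); (0, 0, 0, 1, 0, 0); (2, 0, 0, 0, 0, 0))


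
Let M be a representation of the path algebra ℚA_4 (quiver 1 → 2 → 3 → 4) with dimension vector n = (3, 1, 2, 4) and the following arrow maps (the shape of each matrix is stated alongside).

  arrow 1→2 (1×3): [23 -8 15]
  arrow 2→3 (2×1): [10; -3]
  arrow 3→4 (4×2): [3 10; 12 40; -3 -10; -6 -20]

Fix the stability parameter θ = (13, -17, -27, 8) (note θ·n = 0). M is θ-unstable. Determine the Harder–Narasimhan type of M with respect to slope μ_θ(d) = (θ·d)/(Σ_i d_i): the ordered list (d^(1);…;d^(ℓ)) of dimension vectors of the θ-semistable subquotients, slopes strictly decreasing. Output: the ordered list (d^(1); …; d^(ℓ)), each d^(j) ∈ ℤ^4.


Interval decomposition of M: I[1,1]^2, I[1,3], I[3,4], I[4,4]^3.
HN type (ℓ=4): μ^(1)=13; μ^(2)=8; μ^(3)=-31/3; μ^(4)=-27

((2, 0, 0, 0); (0, 0, 0, 4); (1, 1, 1, 0); (0, 0, 1, 0))


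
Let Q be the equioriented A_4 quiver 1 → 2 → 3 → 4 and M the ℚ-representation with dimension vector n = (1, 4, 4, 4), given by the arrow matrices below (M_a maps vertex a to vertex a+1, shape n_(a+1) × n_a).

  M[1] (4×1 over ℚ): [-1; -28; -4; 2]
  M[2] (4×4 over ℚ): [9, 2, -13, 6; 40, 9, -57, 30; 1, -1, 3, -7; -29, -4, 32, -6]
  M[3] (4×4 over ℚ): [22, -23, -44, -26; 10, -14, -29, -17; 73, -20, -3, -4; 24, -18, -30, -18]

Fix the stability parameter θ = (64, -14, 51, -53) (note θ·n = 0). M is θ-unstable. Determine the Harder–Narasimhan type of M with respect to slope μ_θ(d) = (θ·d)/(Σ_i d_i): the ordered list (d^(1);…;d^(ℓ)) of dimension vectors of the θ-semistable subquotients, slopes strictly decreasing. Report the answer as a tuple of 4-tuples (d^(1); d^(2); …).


Via rank(M_{q-1}∘⋯∘M_p): M ≅ I[1,3], I[2,4]^3, I[4,4].
μ_θ-semistable layers: μ^(1)=51; μ^(2)=25; μ^(3)=-1; μ^(4)=-14; μ^(5)=-53

((0, 0, 1, 0); (1, 1, 0, 0); (0, 0, 3, 3); (0, 3, 0, 0); (0, 0, 0, 1))


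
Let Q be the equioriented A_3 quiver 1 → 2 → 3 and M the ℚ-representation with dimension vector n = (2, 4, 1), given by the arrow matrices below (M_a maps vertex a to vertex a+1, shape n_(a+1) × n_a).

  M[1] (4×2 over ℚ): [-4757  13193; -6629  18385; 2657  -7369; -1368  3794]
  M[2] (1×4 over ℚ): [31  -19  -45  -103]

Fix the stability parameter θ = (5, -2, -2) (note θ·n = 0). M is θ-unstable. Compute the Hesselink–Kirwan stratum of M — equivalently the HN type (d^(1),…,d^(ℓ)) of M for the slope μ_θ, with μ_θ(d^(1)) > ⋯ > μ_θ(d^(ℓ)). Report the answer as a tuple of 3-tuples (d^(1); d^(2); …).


Interval decomposition of M: I[1,2], I[1,3], I[2,2]^2.
HN type (ℓ=3): μ^(1)=3/2; μ^(2)=1/3; μ^(3)=-2

((1, 1, 0); (1, 1, 1); (0, 2, 0))


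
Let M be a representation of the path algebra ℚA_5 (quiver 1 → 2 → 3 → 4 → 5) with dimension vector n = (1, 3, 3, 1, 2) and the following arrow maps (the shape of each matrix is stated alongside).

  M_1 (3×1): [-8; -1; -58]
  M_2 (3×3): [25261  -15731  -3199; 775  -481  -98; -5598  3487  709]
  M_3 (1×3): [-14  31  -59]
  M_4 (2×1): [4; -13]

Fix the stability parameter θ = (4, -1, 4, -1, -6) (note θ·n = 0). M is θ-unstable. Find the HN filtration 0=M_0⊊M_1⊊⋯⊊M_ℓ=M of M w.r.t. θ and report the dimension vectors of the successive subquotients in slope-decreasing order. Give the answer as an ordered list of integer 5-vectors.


Barcode: M ≅ I[1,3], I[2,3], I[2,5], I[5,5]. HN layers by μ_θ (4 steps, strictly decreasing):
  μ^(1)=4; μ^(2)=3/2; μ^(3)=-1; μ^(4)=-6

((0, 0, 2, 0, 0); (1, 1, 0, 0, 0); (0, 2, 1, 1, 1); (0, 0, 0, 0, 1))


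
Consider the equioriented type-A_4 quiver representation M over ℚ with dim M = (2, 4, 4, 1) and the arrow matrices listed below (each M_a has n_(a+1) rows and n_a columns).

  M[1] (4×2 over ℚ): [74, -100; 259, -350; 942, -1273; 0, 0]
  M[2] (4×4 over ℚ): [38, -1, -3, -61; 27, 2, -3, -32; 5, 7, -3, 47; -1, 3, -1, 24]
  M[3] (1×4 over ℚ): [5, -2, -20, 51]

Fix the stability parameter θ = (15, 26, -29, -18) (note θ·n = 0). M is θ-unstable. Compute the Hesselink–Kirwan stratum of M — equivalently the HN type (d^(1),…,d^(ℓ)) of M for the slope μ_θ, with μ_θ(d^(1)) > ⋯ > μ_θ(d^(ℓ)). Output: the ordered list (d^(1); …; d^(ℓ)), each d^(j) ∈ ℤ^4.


Interval decomposition of M: I[1,3], I[1,4], I[2,3]^2.
HN type (ℓ=2): μ^(1)=4; μ^(2)=-3/2

((1, 1, 1, 0); (1, 3, 3, 1))


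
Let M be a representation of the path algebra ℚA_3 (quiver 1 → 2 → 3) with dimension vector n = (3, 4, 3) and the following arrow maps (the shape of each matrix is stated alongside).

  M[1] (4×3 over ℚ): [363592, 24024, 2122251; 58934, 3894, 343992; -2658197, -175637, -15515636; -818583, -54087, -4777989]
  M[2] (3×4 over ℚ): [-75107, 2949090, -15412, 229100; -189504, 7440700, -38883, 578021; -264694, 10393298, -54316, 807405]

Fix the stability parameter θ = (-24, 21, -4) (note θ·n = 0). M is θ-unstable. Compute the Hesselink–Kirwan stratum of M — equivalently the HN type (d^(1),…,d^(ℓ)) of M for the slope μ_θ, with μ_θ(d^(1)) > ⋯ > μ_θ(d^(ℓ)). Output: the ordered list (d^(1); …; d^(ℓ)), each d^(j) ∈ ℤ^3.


Via rank(M_{q-1}∘⋯∘M_p): M ≅ I[1,1], I[1,3]^2, I[2,2], I[2,3].
μ_θ-semistable layers: μ^(1)=21; μ^(2)=17/2; μ^(3)=-24

((0, 1, 0); (0, 3, 3); (3, 0, 0))


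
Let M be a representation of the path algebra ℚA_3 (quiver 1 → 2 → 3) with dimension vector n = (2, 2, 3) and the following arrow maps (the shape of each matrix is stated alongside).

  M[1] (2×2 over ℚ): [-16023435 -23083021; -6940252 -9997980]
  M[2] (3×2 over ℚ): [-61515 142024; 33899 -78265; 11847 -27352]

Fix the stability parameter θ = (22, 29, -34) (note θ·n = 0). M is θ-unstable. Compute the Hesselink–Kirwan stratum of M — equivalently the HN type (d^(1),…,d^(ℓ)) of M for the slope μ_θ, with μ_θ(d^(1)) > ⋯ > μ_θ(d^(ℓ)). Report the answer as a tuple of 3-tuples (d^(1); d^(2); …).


Barcode: M ≅ I[1,3]^2, I[3,3]. HN layers by μ_θ (2 steps, strictly decreasing):
  μ^(1)=17/3; μ^(2)=-34

((2, 2, 2); (0, 0, 1))


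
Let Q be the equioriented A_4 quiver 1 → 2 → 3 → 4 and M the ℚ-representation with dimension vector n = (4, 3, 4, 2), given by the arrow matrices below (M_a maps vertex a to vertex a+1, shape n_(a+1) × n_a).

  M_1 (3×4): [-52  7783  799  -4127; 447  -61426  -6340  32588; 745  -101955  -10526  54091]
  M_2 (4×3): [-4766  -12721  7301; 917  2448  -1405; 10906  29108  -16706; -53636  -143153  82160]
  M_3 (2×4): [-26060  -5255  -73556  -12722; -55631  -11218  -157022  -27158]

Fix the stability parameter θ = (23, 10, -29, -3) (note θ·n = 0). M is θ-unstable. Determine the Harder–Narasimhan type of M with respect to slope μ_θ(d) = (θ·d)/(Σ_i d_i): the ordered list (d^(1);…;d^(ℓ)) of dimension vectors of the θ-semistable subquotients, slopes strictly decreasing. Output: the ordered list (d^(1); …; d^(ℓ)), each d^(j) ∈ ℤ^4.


Interval decomposition of M: I[1,1], I[1,3], I[1,4]^2, I[3,3].
HN type (ℓ=4): μ^(1)=23; μ^(2)=4/3; μ^(3)=1/4; μ^(4)=-29

((1, 0, 0, 0); (1, 1, 1, 0); (2, 2, 2, 2); (0, 0, 1, 0))


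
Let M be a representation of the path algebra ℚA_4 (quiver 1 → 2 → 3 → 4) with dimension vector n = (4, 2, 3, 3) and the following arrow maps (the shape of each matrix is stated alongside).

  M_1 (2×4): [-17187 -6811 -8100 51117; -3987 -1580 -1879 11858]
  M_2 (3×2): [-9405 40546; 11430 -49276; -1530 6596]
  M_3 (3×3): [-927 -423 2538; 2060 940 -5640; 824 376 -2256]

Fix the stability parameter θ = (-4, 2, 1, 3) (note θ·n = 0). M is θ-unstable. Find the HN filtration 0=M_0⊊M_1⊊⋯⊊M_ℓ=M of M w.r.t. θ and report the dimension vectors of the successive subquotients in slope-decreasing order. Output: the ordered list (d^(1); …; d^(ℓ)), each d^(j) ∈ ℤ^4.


Interval decomposition of M: I[1,1]^2, I[1,2], I[1,4], I[3,3]^2, I[4,4]^2.
HN type (ℓ=5): μ^(1)=3; μ^(2)=2; μ^(3)=3/2; μ^(4)=1; μ^(5)=-4

((0, 0, 0, 3); (0, 1, 0, 0); (0, 1, 1, 0); (0, 0, 2, 0); (4, 0, 0, 0))


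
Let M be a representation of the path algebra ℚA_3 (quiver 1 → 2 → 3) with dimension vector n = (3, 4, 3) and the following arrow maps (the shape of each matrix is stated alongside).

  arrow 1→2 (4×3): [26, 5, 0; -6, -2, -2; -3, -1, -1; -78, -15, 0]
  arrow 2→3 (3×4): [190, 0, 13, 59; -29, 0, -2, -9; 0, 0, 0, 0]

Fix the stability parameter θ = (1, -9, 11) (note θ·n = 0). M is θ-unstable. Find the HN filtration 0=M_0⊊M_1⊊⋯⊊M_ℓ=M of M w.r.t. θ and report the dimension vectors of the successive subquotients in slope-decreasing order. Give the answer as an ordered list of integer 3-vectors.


Interval decomposition of M: I[1,1], I[1,2], I[1,3], I[2,2], I[2,3], I[3,3].
HN type (ℓ=4): μ^(1)=11; μ^(2)=1; μ^(3)=-4; μ^(4)=-9

((0, 0, 3); (1, 0, 0); (2, 2, 0); (0, 2, 0))


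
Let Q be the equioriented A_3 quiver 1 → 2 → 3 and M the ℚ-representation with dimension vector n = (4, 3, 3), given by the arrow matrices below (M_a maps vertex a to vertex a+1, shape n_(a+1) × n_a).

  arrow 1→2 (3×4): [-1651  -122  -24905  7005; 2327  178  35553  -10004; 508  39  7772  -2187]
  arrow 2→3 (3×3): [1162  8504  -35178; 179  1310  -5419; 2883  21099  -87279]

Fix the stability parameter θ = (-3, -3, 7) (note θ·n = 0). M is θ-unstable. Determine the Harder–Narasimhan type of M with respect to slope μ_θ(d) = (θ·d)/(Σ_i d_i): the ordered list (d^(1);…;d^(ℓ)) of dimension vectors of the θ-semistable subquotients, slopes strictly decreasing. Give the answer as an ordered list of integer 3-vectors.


Barcode: M ≅ I[1,1], I[1,2], I[1,3]^2, I[3,3]. HN layers by μ_θ (2 steps, strictly decreasing):
  μ^(1)=7; μ^(2)=-3

((0, 0, 3); (4, 3, 0))


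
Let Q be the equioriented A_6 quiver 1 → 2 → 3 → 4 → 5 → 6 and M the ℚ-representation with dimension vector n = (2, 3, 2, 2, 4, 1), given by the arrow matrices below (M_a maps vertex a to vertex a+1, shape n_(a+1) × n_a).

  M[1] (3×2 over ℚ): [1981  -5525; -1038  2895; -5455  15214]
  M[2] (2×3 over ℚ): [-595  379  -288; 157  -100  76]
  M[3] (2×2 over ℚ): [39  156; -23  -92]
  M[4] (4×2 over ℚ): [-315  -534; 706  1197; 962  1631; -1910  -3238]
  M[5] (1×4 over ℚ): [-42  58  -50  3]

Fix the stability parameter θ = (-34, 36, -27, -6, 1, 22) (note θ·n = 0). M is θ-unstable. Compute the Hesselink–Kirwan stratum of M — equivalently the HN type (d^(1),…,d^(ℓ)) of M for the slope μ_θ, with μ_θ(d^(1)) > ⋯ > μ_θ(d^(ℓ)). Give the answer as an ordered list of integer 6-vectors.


Interval decomposition of M: I[1,3], I[1,6], I[2,2], I[4,5], I[5,5]^2.
HN type (ℓ=6): μ^(1)=36; μ^(2)=22; μ^(3)=9/2; μ^(4)=1; μ^(5)=-6; μ^(6)=-34

((0, 1, 0, 0, 0, 0); (0, 0, 0, 0, 0, 1); (0, 1, 1, 0, 0, 0); (0, 1, 1, 1, 4, 0); (0, 0, 0, 1, 0, 0); (2, 0, 0, 0, 0, 0))


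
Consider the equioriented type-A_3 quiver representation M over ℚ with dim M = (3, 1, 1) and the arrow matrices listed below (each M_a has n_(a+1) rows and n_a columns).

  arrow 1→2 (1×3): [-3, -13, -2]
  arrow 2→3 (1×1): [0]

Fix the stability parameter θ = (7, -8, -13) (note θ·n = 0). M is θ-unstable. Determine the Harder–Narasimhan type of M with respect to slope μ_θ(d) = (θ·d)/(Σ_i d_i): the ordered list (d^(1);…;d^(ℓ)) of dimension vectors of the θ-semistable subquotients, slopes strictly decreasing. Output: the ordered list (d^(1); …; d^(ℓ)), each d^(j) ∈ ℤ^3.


Interval decomposition of M: I[1,1]^2, I[1,2], I[3,3].
HN type (ℓ=3): μ^(1)=7; μ^(2)=-1/2; μ^(3)=-13

((2, 0, 0); (1, 1, 0); (0, 0, 1))


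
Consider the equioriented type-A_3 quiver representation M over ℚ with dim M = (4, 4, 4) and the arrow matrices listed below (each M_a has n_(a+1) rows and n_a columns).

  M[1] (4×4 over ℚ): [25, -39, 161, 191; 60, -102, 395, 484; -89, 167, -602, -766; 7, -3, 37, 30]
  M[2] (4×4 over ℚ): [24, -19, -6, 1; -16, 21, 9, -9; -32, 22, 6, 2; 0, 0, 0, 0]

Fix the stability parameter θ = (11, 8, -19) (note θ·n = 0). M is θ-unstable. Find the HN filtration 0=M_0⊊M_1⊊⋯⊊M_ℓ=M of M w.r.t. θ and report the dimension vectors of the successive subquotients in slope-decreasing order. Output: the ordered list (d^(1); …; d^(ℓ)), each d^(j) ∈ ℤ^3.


Interval decomposition of M: I[1,1], I[1,2]^2, I[1,3], I[2,3], I[3,3]^2.
HN type (ℓ=5): μ^(1)=11; μ^(2)=19/2; μ^(3)=0; μ^(4)=-11/2; μ^(5)=-19

((1, 0, 0); (2, 2, 0); (1, 1, 1); (0, 1, 1); (0, 0, 2))


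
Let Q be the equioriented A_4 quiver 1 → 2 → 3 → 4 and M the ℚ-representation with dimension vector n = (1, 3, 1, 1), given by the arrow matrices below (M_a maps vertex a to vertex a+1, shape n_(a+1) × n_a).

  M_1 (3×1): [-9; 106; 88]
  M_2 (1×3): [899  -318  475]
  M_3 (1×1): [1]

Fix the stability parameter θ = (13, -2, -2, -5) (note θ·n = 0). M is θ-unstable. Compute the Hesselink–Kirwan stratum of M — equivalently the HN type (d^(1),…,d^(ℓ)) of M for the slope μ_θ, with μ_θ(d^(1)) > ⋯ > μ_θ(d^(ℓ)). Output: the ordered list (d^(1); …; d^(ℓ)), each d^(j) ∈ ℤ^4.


Via rank(M_{q-1}∘⋯∘M_p): M ≅ I[1,4], I[2,2]^2.
μ_θ-semistable layers: μ^(1)=1; μ^(2)=-2

((1, 1, 1, 1); (0, 2, 0, 0))


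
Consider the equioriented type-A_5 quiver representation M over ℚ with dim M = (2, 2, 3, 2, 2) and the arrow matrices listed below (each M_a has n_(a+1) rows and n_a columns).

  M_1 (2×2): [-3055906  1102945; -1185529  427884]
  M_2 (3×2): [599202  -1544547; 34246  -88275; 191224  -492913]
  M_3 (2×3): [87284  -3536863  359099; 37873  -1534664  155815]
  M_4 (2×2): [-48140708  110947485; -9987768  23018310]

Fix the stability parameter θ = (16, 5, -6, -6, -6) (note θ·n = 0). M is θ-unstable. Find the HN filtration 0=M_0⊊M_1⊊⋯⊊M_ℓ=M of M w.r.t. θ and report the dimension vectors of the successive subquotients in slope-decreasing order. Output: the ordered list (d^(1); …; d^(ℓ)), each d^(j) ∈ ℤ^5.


Via rank(M_{q-1}∘⋯∘M_p): M ≅ I[1,4], I[1,5], I[3,3], I[5,5].
μ_θ-semistable layers: μ^(1)=9/4; μ^(2)=3/5; μ^(3)=-6

((1, 1, 1, 1, 0); (1, 1, 1, 1, 1); (0, 0, 1, 0, 1))
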